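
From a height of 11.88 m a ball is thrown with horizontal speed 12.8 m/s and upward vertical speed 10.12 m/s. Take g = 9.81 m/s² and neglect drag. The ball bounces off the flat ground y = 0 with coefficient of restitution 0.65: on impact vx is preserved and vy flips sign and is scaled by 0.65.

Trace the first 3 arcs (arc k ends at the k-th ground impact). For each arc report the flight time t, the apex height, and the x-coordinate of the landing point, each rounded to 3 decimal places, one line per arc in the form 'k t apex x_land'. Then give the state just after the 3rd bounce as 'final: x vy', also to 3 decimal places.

1 2.899 17.100 37.104
2 2.427 7.225 68.173
3 1.578 3.052 88.368
final: 88.368 5.030

Arc 1: start y=11.880, vy=10.120 → t=2.899, apex=17.100, x_land=37.104, impact vy=-18.317
  bounce: vy ← 0.65·18.317 = 11.906
Arc 2: start y=0.000, vy=11.906 → t=2.427, apex=7.225, x_land=68.173, impact vy=-11.906
  bounce: vy ← 0.65·11.906 = 7.739
Arc 3: start y=0.000, vy=7.739 → t=1.578, apex=3.052, x_land=88.368, impact vy=-7.739
  bounce: vy ← 0.65·7.739 = 5.030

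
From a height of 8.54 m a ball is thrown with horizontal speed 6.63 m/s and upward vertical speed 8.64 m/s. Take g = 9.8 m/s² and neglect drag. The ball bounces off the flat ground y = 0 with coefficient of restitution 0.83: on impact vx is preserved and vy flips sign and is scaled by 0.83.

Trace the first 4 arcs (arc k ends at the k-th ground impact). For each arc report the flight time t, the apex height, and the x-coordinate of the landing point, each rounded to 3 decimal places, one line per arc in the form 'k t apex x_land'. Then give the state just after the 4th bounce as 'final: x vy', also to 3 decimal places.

1 2.469 12.349 16.370
2 2.635 8.507 33.842
3 2.187 5.860 48.343
4 1.815 4.037 60.380
final: 60.380 7.383

Arc 1: start y=8.540, vy=8.640 → t=2.469, apex=12.349, x_land=16.370, impact vy=-15.557
  bounce: vy ← 0.83·15.557 = 12.913
Arc 2: start y=0.000, vy=12.913 → t=2.635, apex=8.507, x_land=33.842, impact vy=-12.913
  bounce: vy ← 0.83·12.913 = 10.718
Arc 3: start y=0.000, vy=10.718 → t=2.187, apex=5.860, x_land=48.343, impact vy=-10.718
  bounce: vy ← 0.83·10.718 = 8.896
Arc 4: start y=0.000, vy=8.896 → t=1.815, apex=4.037, x_land=60.380, impact vy=-8.896
  bounce: vy ← 0.83·8.896 = 7.383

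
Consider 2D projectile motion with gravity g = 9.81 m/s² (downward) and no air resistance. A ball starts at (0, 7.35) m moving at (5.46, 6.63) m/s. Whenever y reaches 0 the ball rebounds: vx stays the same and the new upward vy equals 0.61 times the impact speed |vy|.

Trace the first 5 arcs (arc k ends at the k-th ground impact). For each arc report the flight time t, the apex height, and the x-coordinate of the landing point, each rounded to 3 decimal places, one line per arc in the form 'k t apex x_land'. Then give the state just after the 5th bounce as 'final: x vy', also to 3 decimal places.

Arc 1: start y=7.350, vy=6.630 → t=2.074, apex=9.590, x_land=11.325, impact vy=-13.717
  bounce: vy ← 0.61·13.717 = 8.368
Arc 2: start y=0.000, vy=8.368 → t=1.706, apex=3.569, x_land=20.639, impact vy=-8.368
  bounce: vy ← 0.61·8.368 = 5.104
Arc 3: start y=0.000, vy=5.104 → t=1.041, apex=1.328, x_land=26.321, impact vy=-5.104
  bounce: vy ← 0.61·5.104 = 3.114
Arc 4: start y=0.000, vy=3.114 → t=0.635, apex=0.494, x_land=29.787, impact vy=-3.114
  bounce: vy ← 0.61·3.114 = 1.899
Arc 5: start y=0.000, vy=1.899 → t=0.387, apex=0.184, x_land=31.901, impact vy=-1.899
  bounce: vy ← 0.61·1.899 = 1.159

1 2.074 9.590 11.325
2 1.706 3.569 20.639
3 1.041 1.328 26.321
4 0.635 0.494 29.787
5 0.387 0.184 31.901
final: 31.901 1.159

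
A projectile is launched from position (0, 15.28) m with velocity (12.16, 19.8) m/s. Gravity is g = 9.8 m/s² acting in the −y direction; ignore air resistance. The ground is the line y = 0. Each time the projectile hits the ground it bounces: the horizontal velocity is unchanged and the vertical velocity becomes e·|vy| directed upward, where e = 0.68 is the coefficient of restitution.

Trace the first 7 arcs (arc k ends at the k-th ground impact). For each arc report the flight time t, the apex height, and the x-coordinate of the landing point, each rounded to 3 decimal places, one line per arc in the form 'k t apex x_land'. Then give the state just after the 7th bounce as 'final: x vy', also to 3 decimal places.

Arc 1: start y=15.280, vy=19.800 → t=4.704, apex=35.282, x_land=57.198, impact vy=-26.297
  bounce: vy ← 0.68·26.297 = 17.882
Arc 2: start y=0.000, vy=17.882 → t=3.649, apex=16.314, x_land=101.574, impact vy=-17.882
  bounce: vy ← 0.68·17.882 = 12.160
Arc 3: start y=0.000, vy=12.160 → t=2.482, apex=7.544, x_land=131.750, impact vy=-12.160
  bounce: vy ← 0.68·12.160 = 8.269
Arc 4: start y=0.000, vy=8.269 → t=1.687, apex=3.488, x_land=152.270, impact vy=-8.269
  bounce: vy ← 0.68·8.269 = 5.623
Arc 5: start y=0.000, vy=5.623 → t=1.147, apex=1.613, x_land=166.223, impact vy=-5.623
  bounce: vy ← 0.68·5.623 = 3.823
Arc 6: start y=0.000, vy=3.823 → t=0.780, apex=0.746, x_land=175.711, impact vy=-3.823
  bounce: vy ← 0.68·3.823 = 2.600
Arc 7: start y=0.000, vy=2.600 → t=0.531, apex=0.345, x_land=182.163, impact vy=-2.600
  bounce: vy ← 0.68·2.600 = 1.768

1 4.704 35.282 57.198
2 3.649 16.314 101.574
3 2.482 7.544 131.750
4 1.687 3.488 152.270
5 1.147 1.613 166.223
6 0.780 0.746 175.711
7 0.531 0.345 182.163
final: 182.163 1.768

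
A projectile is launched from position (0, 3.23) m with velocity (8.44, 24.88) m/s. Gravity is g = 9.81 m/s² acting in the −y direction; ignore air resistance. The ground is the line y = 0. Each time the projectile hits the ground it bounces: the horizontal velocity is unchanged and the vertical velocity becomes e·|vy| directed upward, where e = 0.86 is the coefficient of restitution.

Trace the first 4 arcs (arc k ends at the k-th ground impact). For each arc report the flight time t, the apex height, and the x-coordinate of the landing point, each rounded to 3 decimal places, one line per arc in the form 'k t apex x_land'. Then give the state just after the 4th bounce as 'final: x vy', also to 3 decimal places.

1 5.199 34.780 43.880
2 4.580 25.723 82.536
3 3.939 19.025 115.780
4 3.387 14.071 144.370
final: 144.370 14.289

Arc 1: start y=3.230, vy=24.880 → t=5.199, apex=34.780, x_land=43.880, impact vy=-26.123
  bounce: vy ← 0.86·26.123 = 22.465
Arc 2: start y=0.000, vy=22.465 → t=4.580, apex=25.723, x_land=82.536, impact vy=-22.465
  bounce: vy ← 0.86·22.465 = 19.320
Arc 3: start y=0.000, vy=19.320 → t=3.939, apex=19.025, x_land=115.780, impact vy=-19.320
  bounce: vy ← 0.86·19.320 = 16.615
Arc 4: start y=0.000, vy=16.615 → t=3.387, apex=14.071, x_land=144.370, impact vy=-16.615
  bounce: vy ← 0.86·16.615 = 14.289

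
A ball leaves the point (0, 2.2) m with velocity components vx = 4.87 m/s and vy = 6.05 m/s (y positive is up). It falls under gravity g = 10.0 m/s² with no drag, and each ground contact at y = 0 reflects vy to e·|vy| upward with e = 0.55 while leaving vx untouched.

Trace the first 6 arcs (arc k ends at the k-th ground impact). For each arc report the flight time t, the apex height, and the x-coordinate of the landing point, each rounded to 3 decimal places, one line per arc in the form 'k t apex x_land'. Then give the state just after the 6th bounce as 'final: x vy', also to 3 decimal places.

1 1.503 4.030 7.319
2 0.988 1.219 12.128
3 0.543 0.369 14.773
4 0.299 0.112 16.228
5 0.164 0.034 17.028
6 0.090 0.010 17.468
final: 17.468 0.249

Arc 1: start y=2.200, vy=6.050 → t=1.503, apex=4.030, x_land=7.319, impact vy=-8.978
  bounce: vy ← 0.55·8.978 = 4.938
Arc 2: start y=0.000, vy=4.938 → t=0.988, apex=1.219, x_land=12.128, impact vy=-4.938
  bounce: vy ← 0.55·4.938 = 2.716
Arc 3: start y=0.000, vy=2.716 → t=0.543, apex=0.369, x_land=14.773, impact vy=-2.716
  bounce: vy ← 0.55·2.716 = 1.494
Arc 4: start y=0.000, vy=1.494 → t=0.299, apex=0.112, x_land=16.228, impact vy=-1.494
  bounce: vy ← 0.55·1.494 = 0.822
Arc 5: start y=0.000, vy=0.822 → t=0.164, apex=0.034, x_land=17.028, impact vy=-0.822
  bounce: vy ← 0.55·0.822 = 0.452
Arc 6: start y=0.000, vy=0.452 → t=0.090, apex=0.010, x_land=17.468, impact vy=-0.452
  bounce: vy ← 0.55·0.452 = 0.249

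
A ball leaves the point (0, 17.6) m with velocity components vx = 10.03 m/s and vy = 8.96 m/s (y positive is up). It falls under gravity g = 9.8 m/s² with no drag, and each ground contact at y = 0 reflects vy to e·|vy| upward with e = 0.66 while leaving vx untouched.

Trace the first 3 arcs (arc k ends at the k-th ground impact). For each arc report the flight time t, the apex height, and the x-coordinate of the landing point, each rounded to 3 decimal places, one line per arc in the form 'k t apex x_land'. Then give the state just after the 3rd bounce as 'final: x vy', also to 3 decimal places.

1 3.019 21.696 30.276
2 2.778 9.451 58.135
3 1.833 4.117 76.522
final: 76.522 5.929

Arc 1: start y=17.600, vy=8.960 → t=3.019, apex=21.696, x_land=30.276, impact vy=-20.621
  bounce: vy ← 0.66·20.621 = 13.610
Arc 2: start y=0.000, vy=13.610 → t=2.778, apex=9.451, x_land=58.135, impact vy=-13.610
  bounce: vy ← 0.66·13.610 = 8.983
Arc 3: start y=0.000, vy=8.983 → t=1.833, apex=4.117, x_land=76.522, impact vy=-8.983
  bounce: vy ← 0.66·8.983 = 5.929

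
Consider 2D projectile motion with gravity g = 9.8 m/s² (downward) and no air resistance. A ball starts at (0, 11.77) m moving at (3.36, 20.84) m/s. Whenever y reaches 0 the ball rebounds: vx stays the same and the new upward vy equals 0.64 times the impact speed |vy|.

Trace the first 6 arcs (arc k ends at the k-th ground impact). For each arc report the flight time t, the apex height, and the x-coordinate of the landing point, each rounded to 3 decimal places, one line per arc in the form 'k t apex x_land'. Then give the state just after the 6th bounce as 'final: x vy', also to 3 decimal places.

1 4.758 33.928 15.987
2 3.368 13.897 27.304
3 2.156 5.692 34.547
4 1.380 2.332 39.182
5 0.883 0.955 42.149
6 0.565 0.391 44.047
final: 44.047 1.772

Arc 1: start y=11.770, vy=20.840 → t=4.758, apex=33.928, x_land=15.987, impact vy=-25.788
  bounce: vy ← 0.64·25.788 = 16.504
Arc 2: start y=0.000, vy=16.504 → t=3.368, apex=13.897, x_land=27.304, impact vy=-16.504
  bounce: vy ← 0.64·16.504 = 10.563
Arc 3: start y=0.000, vy=10.563 → t=2.156, apex=5.692, x_land=34.547, impact vy=-10.563
  bounce: vy ← 0.64·10.563 = 6.760
Arc 4: start y=0.000, vy=6.760 → t=1.380, apex=2.332, x_land=39.182, impact vy=-6.760
  bounce: vy ← 0.64·6.760 = 4.326
Arc 5: start y=0.000, vy=4.326 → t=0.883, apex=0.955, x_land=42.149, impact vy=-4.326
  bounce: vy ← 0.64·4.326 = 2.769
Arc 6: start y=0.000, vy=2.769 → t=0.565, apex=0.391, x_land=44.047, impact vy=-2.769
  bounce: vy ← 0.64·2.769 = 1.772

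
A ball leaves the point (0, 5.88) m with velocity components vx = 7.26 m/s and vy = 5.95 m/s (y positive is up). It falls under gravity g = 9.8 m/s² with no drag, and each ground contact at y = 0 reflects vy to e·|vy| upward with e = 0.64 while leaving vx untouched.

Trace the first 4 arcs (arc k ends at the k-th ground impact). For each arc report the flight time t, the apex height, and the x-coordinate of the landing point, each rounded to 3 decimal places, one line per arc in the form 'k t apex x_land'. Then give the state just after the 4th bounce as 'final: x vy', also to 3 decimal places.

1 1.860 7.686 13.501
2 1.603 3.148 25.139
3 1.026 1.290 32.588
4 0.657 0.528 37.355
final: 37.355 2.059

Arc 1: start y=5.880, vy=5.950 → t=1.860, apex=7.686, x_land=13.501, impact vy=-12.274
  bounce: vy ← 0.64·12.274 = 7.855
Arc 2: start y=0.000, vy=7.855 → t=1.603, apex=3.148, x_land=25.139, impact vy=-7.855
  bounce: vy ← 0.64·7.855 = 5.027
Arc 3: start y=0.000, vy=5.027 → t=1.026, apex=1.290, x_land=32.588, impact vy=-5.027
  bounce: vy ← 0.64·5.027 = 3.218
Arc 4: start y=0.000, vy=3.218 → t=0.657, apex=0.528, x_land=37.355, impact vy=-3.218
  bounce: vy ← 0.64·3.218 = 2.059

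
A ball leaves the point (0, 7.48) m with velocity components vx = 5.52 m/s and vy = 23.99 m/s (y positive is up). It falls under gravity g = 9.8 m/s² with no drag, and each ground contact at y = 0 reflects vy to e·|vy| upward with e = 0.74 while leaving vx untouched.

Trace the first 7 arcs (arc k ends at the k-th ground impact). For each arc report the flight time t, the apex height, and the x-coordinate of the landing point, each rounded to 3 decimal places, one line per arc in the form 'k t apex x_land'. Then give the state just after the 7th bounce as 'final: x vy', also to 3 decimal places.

Arc 1: start y=7.480, vy=23.990 → t=5.190, apex=36.843, x_land=28.649, impact vy=-26.872
  bounce: vy ← 0.74·26.872 = 19.886
Arc 2: start y=0.000, vy=19.886 → t=4.058, apex=20.175, x_land=51.051, impact vy=-19.886
  bounce: vy ← 0.74·19.886 = 14.715
Arc 3: start y=0.000, vy=14.715 → t=3.003, apex=11.048, x_land=67.628, impact vy=-14.715
  bounce: vy ← 0.74·14.715 = 10.889
Arc 4: start y=0.000, vy=10.889 → t=2.222, apex=6.050, x_land=79.895, impact vy=-10.889
  bounce: vy ← 0.74·10.889 = 8.058
Arc 5: start y=0.000, vy=8.058 → t=1.645, apex=3.313, x_land=88.973, impact vy=-8.058
  bounce: vy ← 0.74·8.058 = 5.963
Arc 6: start y=0.000, vy=5.963 → t=1.217, apex=1.814, x_land=95.691, impact vy=-5.963
  bounce: vy ← 0.74·5.963 = 4.413
Arc 7: start y=0.000, vy=4.413 → t=0.901, apex=0.993, x_land=100.661, impact vy=-4.413
  bounce: vy ← 0.74·4.413 = 3.265

1 5.190 36.843 28.649
2 4.058 20.175 51.051
3 3.003 11.048 67.628
4 2.222 6.050 79.895
5 1.645 3.313 88.973
6 1.217 1.814 95.691
7 0.901 0.993 100.661
final: 100.661 3.265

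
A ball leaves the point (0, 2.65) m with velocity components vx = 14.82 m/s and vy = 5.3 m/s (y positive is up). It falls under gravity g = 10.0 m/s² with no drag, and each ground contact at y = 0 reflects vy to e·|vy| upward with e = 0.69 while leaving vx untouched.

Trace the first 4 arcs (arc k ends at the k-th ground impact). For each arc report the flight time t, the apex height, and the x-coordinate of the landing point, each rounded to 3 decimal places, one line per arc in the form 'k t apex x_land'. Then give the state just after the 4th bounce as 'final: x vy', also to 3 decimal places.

1 1.430 4.054 21.200
2 1.243 1.930 39.617
3 0.857 0.919 52.324
4 0.592 0.438 61.092
final: 61.092 2.041

Arc 1: start y=2.650, vy=5.300 → t=1.430, apex=4.054, x_land=21.200, impact vy=-9.005
  bounce: vy ← 0.69·9.005 = 6.213
Arc 2: start y=0.000, vy=6.213 → t=1.243, apex=1.930, x_land=39.617, impact vy=-6.213
  bounce: vy ← 0.69·6.213 = 4.287
Arc 3: start y=0.000, vy=4.287 → t=0.857, apex=0.919, x_land=52.324, impact vy=-4.287
  bounce: vy ← 0.69·4.287 = 2.958
Arc 4: start y=0.000, vy=2.958 → t=0.592, apex=0.438, x_land=61.092, impact vy=-2.958
  bounce: vy ← 0.69·2.958 = 2.041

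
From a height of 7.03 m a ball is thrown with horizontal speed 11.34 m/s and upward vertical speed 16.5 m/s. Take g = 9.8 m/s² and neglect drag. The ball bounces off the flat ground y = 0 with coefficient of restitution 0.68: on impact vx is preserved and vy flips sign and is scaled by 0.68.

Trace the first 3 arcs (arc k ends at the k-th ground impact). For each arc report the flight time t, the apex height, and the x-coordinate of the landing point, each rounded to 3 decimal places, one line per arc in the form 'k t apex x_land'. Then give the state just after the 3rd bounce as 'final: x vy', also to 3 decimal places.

1 3.750 20.920 42.524
2 2.810 9.674 74.391
3 1.911 4.473 96.060
final: 96.060 6.367

Arc 1: start y=7.030, vy=16.500 → t=3.750, apex=20.920, x_land=42.524, impact vy=-20.249
  bounce: vy ← 0.68·20.249 = 13.770
Arc 2: start y=0.000, vy=13.770 → t=2.810, apex=9.674, x_land=74.391, impact vy=-13.770
  bounce: vy ← 0.68·13.770 = 9.363
Arc 3: start y=0.000, vy=9.363 → t=1.911, apex=4.473, x_land=96.060, impact vy=-9.363
  bounce: vy ← 0.68·9.363 = 6.367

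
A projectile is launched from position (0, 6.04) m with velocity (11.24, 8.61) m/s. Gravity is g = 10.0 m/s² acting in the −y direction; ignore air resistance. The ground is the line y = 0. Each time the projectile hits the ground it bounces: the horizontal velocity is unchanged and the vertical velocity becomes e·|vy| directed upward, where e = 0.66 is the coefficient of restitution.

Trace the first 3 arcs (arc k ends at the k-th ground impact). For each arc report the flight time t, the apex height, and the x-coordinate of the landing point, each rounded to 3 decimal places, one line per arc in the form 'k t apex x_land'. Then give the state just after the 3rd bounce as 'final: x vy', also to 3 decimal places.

Arc 1: start y=6.040, vy=8.610 → t=2.257, apex=9.747, x_land=25.371, impact vy=-13.962
  bounce: vy ← 0.66·13.962 = 9.215
Arc 2: start y=0.000, vy=9.215 → t=1.843, apex=4.246, x_land=46.086, impact vy=-9.215
  bounce: vy ← 0.66·9.215 = 6.082
Arc 3: start y=0.000, vy=6.082 → t=1.216, apex=1.849, x_land=59.757, impact vy=-6.082
  bounce: vy ← 0.66·6.082 = 4.014

1 2.257 9.747 25.371
2 1.843 4.246 46.086
3 1.216 1.849 59.757
final: 59.757 4.014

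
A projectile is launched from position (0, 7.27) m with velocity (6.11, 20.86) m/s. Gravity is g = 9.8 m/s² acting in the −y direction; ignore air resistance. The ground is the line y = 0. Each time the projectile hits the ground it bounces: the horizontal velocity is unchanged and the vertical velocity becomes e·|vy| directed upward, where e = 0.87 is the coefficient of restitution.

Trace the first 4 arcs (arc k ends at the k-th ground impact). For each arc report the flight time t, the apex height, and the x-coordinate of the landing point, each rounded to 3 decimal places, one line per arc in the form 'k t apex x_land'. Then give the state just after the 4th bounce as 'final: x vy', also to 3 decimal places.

Arc 1: start y=7.270, vy=20.860 → t=4.581, apex=29.471, x_land=27.990, impact vy=-24.034
  bounce: vy ← 0.87·24.034 = 20.910
Arc 2: start y=0.000, vy=20.910 → t=4.267, apex=22.307, x_land=54.063, impact vy=-20.910
  bounce: vy ← 0.87·20.910 = 18.191
Arc 3: start y=0.000, vy=18.191 → t=3.713, apex=16.884, x_land=76.746, impact vy=-18.191
  bounce: vy ← 0.87·18.191 = 15.826
Arc 4: start y=0.000, vy=15.826 → t=3.230, apex=12.779, x_land=96.481, impact vy=-15.826
  bounce: vy ← 0.87·15.826 = 13.769

1 4.581 29.471 27.990
2 4.267 22.307 54.063
3 3.713 16.884 76.746
4 3.230 12.779 96.481
final: 96.481 13.769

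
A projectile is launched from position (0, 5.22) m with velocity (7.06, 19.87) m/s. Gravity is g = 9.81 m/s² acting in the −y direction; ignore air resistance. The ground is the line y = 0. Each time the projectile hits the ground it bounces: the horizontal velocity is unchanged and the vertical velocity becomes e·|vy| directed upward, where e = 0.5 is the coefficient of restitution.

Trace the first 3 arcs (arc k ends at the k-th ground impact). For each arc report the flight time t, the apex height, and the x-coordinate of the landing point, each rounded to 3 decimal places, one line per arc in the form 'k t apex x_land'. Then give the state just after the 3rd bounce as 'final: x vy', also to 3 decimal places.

1 4.299 25.343 30.348
2 2.273 6.336 46.396
3 1.137 1.584 54.419
final: 54.419 2.787

Arc 1: start y=5.220, vy=19.870 → t=4.299, apex=25.343, x_land=30.348, impact vy=-22.299
  bounce: vy ← 0.5·22.299 = 11.149
Arc 2: start y=0.000, vy=11.149 → t=2.273, apex=6.336, x_land=46.396, impact vy=-11.149
  bounce: vy ← 0.5·11.149 = 5.575
Arc 3: start y=0.000, vy=5.575 → t=1.137, apex=1.584, x_land=54.419, impact vy=-5.575
  bounce: vy ← 0.5·5.575 = 2.787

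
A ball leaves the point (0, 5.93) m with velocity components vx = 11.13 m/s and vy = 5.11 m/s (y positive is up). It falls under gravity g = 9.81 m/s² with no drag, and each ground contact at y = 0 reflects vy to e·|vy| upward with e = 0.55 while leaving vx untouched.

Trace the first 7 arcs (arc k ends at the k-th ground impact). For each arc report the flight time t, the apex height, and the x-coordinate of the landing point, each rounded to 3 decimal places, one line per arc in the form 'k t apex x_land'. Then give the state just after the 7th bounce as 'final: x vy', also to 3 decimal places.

1 1.738 7.261 19.339
2 1.338 2.196 34.235
3 0.736 0.664 42.428
4 0.405 0.201 46.934
5 0.223 0.061 49.412
6 0.122 0.018 50.775
7 0.067 0.006 51.525
final: 51.525 0.182

Arc 1: start y=5.930, vy=5.110 → t=1.738, apex=7.261, x_land=19.339, impact vy=-11.936
  bounce: vy ← 0.55·11.936 = 6.565
Arc 2: start y=0.000, vy=6.565 → t=1.338, apex=2.196, x_land=34.235, impact vy=-6.565
  bounce: vy ← 0.55·6.565 = 3.611
Arc 3: start y=0.000, vy=3.611 → t=0.736, apex=0.664, x_land=42.428, impact vy=-3.611
  bounce: vy ← 0.55·3.611 = 1.986
Arc 4: start y=0.000, vy=1.986 → t=0.405, apex=0.201, x_land=46.934, impact vy=-1.986
  bounce: vy ← 0.55·1.986 = 1.092
Arc 5: start y=0.000, vy=1.092 → t=0.223, apex=0.061, x_land=49.412, impact vy=-1.092
  bounce: vy ← 0.55·1.092 = 0.601
Arc 6: start y=0.000, vy=0.601 → t=0.122, apex=0.018, x_land=50.775, impact vy=-0.601
  bounce: vy ← 0.55·0.601 = 0.330
Arc 7: start y=0.000, vy=0.330 → t=0.067, apex=0.006, x_land=51.525, impact vy=-0.330
  bounce: vy ← 0.55·0.330 = 0.182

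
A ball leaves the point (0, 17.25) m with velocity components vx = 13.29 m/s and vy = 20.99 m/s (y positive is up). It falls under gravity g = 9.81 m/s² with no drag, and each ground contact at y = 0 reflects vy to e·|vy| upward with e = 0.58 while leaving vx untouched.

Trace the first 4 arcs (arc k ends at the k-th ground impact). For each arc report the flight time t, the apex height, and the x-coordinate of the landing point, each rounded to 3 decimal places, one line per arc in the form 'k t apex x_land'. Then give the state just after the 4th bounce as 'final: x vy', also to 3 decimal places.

Arc 1: start y=17.250, vy=20.990 → t=4.985, apex=39.706, x_land=66.248, impact vy=-27.911
  bounce: vy ← 0.58·27.911 = 16.188
Arc 2: start y=0.000, vy=16.188 → t=3.300, apex=13.357, x_land=110.110, impact vy=-16.188
  bounce: vy ← 0.58·16.188 = 9.389
Arc 3: start y=0.000, vy=9.389 → t=1.914, apex=4.493, x_land=135.550, impact vy=-9.389
  bounce: vy ← 0.58·9.389 = 5.446
Arc 4: start y=0.000, vy=5.446 → t=1.110, apex=1.512, x_land=150.306, impact vy=-5.446
  bounce: vy ← 0.58·5.446 = 3.159

1 4.985 39.706 66.248
2 3.300 13.357 110.110
3 1.914 4.493 135.550
4 1.110 1.512 150.306
final: 150.306 3.159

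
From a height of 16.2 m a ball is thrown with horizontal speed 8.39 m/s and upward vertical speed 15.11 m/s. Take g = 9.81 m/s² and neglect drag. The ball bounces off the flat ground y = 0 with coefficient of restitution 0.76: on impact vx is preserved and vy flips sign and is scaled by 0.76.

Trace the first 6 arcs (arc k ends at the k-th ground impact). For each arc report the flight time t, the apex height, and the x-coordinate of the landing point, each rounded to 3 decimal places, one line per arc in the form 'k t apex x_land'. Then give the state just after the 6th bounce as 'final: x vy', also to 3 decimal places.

Arc 1: start y=16.200, vy=15.110 → t=3.923, apex=27.837, x_land=32.910, impact vy=-23.370
  bounce: vy ← 0.76·23.370 = 17.761
Arc 2: start y=0.000, vy=17.761 → t=3.621, apex=16.078, x_land=63.290, impact vy=-17.761
  bounce: vy ← 0.76·17.761 = 13.499
Arc 3: start y=0.000, vy=13.499 → t=2.752, apex=9.287, x_land=86.380, impact vy=-13.499
  bounce: vy ← 0.76·13.499 = 10.259
Arc 4: start y=0.000, vy=10.259 → t=2.092, apex=5.364, x_land=103.927, impact vy=-10.259
  bounce: vy ← 0.76·10.259 = 7.797
Arc 5: start y=0.000, vy=7.797 → t=1.590, apex=3.098, x_land=117.264, impact vy=-7.797
  bounce: vy ← 0.76·7.797 = 5.926
Arc 6: start y=0.000, vy=5.926 → t=1.208, apex=1.790, x_land=127.399, impact vy=-5.926
  bounce: vy ← 0.76·5.926 = 4.503

1 3.923 27.837 32.910
2 3.621 16.078 63.290
3 2.752 9.287 86.380
4 2.092 5.364 103.927
5 1.590 3.098 117.264
6 1.208 1.790 127.399
final: 127.399 4.503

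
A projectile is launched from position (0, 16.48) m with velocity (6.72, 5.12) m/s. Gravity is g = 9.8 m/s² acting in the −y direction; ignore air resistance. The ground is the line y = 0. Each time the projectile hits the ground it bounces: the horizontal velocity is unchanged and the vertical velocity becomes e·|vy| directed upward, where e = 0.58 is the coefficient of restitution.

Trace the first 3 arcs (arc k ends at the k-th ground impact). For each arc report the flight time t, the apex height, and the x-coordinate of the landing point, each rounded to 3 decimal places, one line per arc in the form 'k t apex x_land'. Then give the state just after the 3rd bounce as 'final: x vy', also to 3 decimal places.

1 2.429 17.817 16.325
2 2.212 5.994 31.190
3 1.283 2.016 39.811
final: 39.811 3.646

Arc 1: start y=16.480, vy=5.120 → t=2.429, apex=17.817, x_land=16.325, impact vy=-18.687
  bounce: vy ← 0.58·18.687 = 10.839
Arc 2: start y=0.000, vy=10.839 → t=2.212, apex=5.994, x_land=31.190, impact vy=-10.839
  bounce: vy ← 0.58·10.839 = 6.286
Arc 3: start y=0.000, vy=6.286 → t=1.283, apex=2.016, x_land=39.811, impact vy=-6.286
  bounce: vy ← 0.58·6.286 = 3.646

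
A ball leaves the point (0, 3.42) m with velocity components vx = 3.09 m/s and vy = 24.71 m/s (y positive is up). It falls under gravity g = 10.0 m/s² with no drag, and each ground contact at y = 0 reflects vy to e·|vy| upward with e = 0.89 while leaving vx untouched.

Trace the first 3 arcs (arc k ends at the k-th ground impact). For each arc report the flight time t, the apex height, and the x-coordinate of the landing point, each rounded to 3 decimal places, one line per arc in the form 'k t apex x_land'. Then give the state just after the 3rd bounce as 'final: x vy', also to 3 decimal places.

1 5.077 33.949 15.687
2 4.638 26.891 30.019
3 4.128 21.300 42.775
final: 42.775 18.370

Arc 1: start y=3.420, vy=24.710 → t=5.077, apex=33.949, x_land=15.687, impact vy=-26.057
  bounce: vy ← 0.89·26.057 = 23.191
Arc 2: start y=0.000, vy=23.191 → t=4.638, apex=26.891, x_land=30.019, impact vy=-23.191
  bounce: vy ← 0.89·23.191 = 20.640
Arc 3: start y=0.000, vy=20.640 → t=4.128, apex=21.300, x_land=42.775, impact vy=-20.640
  bounce: vy ← 0.89·20.640 = 18.370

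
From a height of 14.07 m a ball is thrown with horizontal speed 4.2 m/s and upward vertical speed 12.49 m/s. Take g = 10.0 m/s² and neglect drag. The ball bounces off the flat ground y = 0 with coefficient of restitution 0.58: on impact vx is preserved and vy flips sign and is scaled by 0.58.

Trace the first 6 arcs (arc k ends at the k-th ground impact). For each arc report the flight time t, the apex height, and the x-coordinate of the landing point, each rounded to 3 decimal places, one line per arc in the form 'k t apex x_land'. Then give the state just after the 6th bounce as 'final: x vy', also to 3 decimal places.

Arc 1: start y=14.070, vy=12.490 → t=3.340, apex=21.870, x_land=14.030, impact vy=-20.914
  bounce: vy ← 0.58·20.914 = 12.130
Arc 2: start y=0.000, vy=12.130 → t=2.426, apex=7.357, x_land=24.219, impact vy=-12.130
  bounce: vy ← 0.58·12.130 = 7.036
Arc 3: start y=0.000, vy=7.036 → t=1.407, apex=2.475, x_land=30.129, impact vy=-7.036
  bounce: vy ← 0.58·7.036 = 4.081
Arc 4: start y=0.000, vy=4.081 → t=0.816, apex=0.833, x_land=33.557, impact vy=-4.081
  bounce: vy ← 0.58·4.081 = 2.367
Arc 5: start y=0.000, vy=2.367 → t=0.473, apex=0.280, x_land=35.545, impact vy=-2.367
  bounce: vy ← 0.58·2.367 = 1.373
Arc 6: start y=0.000, vy=1.373 → t=0.275, apex=0.094, x_land=36.698, impact vy=-1.373
  bounce: vy ← 0.58·1.373 = 0.796

1 3.340 21.870 14.030
2 2.426 7.357 24.219
3 1.407 2.475 30.129
4 0.816 0.833 33.557
5 0.473 0.280 35.545
6 0.275 0.094 36.698
final: 36.698 0.796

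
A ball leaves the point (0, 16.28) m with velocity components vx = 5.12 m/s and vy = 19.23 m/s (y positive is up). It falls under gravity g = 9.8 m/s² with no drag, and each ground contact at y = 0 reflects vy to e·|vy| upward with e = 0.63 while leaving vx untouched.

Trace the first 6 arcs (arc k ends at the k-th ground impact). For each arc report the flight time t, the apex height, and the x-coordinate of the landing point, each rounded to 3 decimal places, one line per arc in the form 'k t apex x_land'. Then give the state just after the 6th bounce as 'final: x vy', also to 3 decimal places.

1 4.640 35.147 23.759
2 3.375 13.950 41.037
3 2.126 5.537 51.922
4 1.339 2.198 58.779
5 0.844 0.872 63.100
6 0.532 0.346 65.821
final: 65.821 1.641

Arc 1: start y=16.280, vy=19.230 → t=4.640, apex=35.147, x_land=23.759, impact vy=-26.247
  bounce: vy ← 0.63·26.247 = 16.535
Arc 2: start y=0.000, vy=16.535 → t=3.375, apex=13.950, x_land=41.037, impact vy=-16.535
  bounce: vy ← 0.63·16.535 = 10.417
Arc 3: start y=0.000, vy=10.417 → t=2.126, apex=5.537, x_land=51.922, impact vy=-10.417
  bounce: vy ← 0.63·10.417 = 6.563
Arc 4: start y=0.000, vy=6.563 → t=1.339, apex=2.198, x_land=58.779, impact vy=-6.563
  bounce: vy ← 0.63·6.563 = 4.135
Arc 5: start y=0.000, vy=4.135 → t=0.844, apex=0.872, x_land=63.100, impact vy=-4.135
  bounce: vy ← 0.63·4.135 = 2.605
Arc 6: start y=0.000, vy=2.605 → t=0.532, apex=0.346, x_land=65.821, impact vy=-2.605
  bounce: vy ← 0.63·2.605 = 1.641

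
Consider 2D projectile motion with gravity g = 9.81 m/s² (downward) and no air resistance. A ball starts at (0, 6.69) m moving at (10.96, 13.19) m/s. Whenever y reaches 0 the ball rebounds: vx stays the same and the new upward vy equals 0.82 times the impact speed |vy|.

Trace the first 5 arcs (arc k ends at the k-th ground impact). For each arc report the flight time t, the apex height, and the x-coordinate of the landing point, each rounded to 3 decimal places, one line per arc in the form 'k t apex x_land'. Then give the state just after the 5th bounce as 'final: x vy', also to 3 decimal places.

Arc 1: start y=6.690, vy=13.190 → t=3.125, apex=15.557, x_land=34.255, impact vy=-17.471
  bounce: vy ← 0.82·17.471 = 14.326
Arc 2: start y=0.000, vy=14.326 → t=2.921, apex=10.461, x_land=66.266, impact vy=-14.326
  bounce: vy ← 0.82·14.326 = 11.747
Arc 3: start y=0.000, vy=11.747 → t=2.395, apex=7.034, x_land=92.516, impact vy=-11.747
  bounce: vy ← 0.82·11.747 = 9.633
Arc 4: start y=0.000, vy=9.633 → t=1.964, apex=4.730, x_land=114.040, impact vy=-9.633
  bounce: vy ← 0.82·9.633 = 7.899
Arc 5: start y=0.000, vy=7.899 → t=1.610, apex=3.180, x_land=131.690, impact vy=-7.899
  bounce: vy ← 0.82·7.899 = 6.477

1 3.125 15.557 34.255
2 2.921 10.461 66.266
3 2.395 7.034 92.516
4 1.964 4.730 114.040
5 1.610 3.180 131.690
final: 131.690 6.477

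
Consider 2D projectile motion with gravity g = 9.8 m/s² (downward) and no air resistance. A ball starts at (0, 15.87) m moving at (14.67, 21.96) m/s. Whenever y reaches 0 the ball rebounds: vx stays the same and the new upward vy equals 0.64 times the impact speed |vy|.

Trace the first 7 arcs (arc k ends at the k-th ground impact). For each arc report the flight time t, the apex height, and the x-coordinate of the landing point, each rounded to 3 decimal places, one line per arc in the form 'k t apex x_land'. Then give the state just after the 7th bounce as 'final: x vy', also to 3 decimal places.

1 5.115 40.474 75.035
2 3.679 16.578 129.002
3 2.354 6.790 163.541
4 1.507 2.781 185.646
5 0.964 1.139 199.793
6 0.617 0.467 208.848
7 0.395 0.191 214.642
final: 214.642 1.239

Arc 1: start y=15.870, vy=21.960 → t=5.115, apex=40.474, x_land=75.035, impact vy=-28.165
  bounce: vy ← 0.64·28.165 = 18.026
Arc 2: start y=0.000, vy=18.026 → t=3.679, apex=16.578, x_land=129.002, impact vy=-18.026
  bounce: vy ← 0.64·18.026 = 11.537
Arc 3: start y=0.000, vy=11.537 → t=2.354, apex=6.790, x_land=163.541, impact vy=-11.537
  bounce: vy ← 0.64·11.537 = 7.383
Arc 4: start y=0.000, vy=7.383 → t=1.507, apex=2.781, x_land=185.646, impact vy=-7.383
  bounce: vy ← 0.64·7.383 = 4.725
Arc 5: start y=0.000, vy=4.725 → t=0.964, apex=1.139, x_land=199.793, impact vy=-4.725
  bounce: vy ← 0.64·4.725 = 3.024
Arc 6: start y=0.000, vy=3.024 → t=0.617, apex=0.467, x_land=208.848, impact vy=-3.024
  bounce: vy ← 0.64·3.024 = 1.936
Arc 7: start y=0.000, vy=1.936 → t=0.395, apex=0.191, x_land=214.642, impact vy=-1.936
  bounce: vy ← 0.64·1.936 = 1.239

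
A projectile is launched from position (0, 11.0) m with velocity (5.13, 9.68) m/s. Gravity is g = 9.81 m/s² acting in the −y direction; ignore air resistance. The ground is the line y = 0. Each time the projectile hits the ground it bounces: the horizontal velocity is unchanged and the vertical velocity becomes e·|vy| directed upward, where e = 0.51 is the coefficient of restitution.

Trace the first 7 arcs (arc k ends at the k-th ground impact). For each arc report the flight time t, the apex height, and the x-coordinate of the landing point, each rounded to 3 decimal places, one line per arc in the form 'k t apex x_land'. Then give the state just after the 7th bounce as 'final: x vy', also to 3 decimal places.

Arc 1: start y=11.000, vy=9.680 → t=2.780, apex=15.776, x_land=14.262, impact vy=-17.593
  bounce: vy ← 0.51·17.593 = 8.973
Arc 2: start y=0.000, vy=8.973 → t=1.829, apex=4.103, x_land=23.646, impact vy=-8.973
  bounce: vy ← 0.51·8.973 = 4.576
Arc 3: start y=0.000, vy=4.576 → t=0.933, apex=1.067, x_land=28.432, impact vy=-4.576
  bounce: vy ← 0.51·4.576 = 2.334
Arc 4: start y=0.000, vy=2.334 → t=0.476, apex=0.278, x_land=30.873, impact vy=-2.334
  bounce: vy ← 0.51·2.334 = 1.190
Arc 5: start y=0.000, vy=1.190 → t=0.243, apex=0.072, x_land=32.118, impact vy=-1.190
  bounce: vy ← 0.51·1.190 = 0.607
Arc 6: start y=0.000, vy=0.607 → t=0.124, apex=0.019, x_land=32.753, impact vy=-0.607
  bounce: vy ← 0.51·0.607 = 0.310
Arc 7: start y=0.000, vy=0.310 → t=0.063, apex=0.005, x_land=33.076, impact vy=-0.310
  bounce: vy ← 0.51·0.310 = 0.158

1 2.780 15.776 14.262
2 1.829 4.103 23.646
3 0.933 1.067 28.432
4 0.476 0.278 30.873
5 0.243 0.072 32.118
6 0.124 0.019 32.753
7 0.063 0.005 33.076
final: 33.076 0.158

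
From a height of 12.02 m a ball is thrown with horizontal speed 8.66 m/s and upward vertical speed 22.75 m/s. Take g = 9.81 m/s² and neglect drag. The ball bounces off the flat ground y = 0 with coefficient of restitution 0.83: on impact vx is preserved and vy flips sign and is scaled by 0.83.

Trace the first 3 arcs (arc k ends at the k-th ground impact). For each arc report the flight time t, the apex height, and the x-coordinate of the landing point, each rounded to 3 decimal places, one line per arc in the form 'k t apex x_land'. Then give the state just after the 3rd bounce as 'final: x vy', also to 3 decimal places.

Arc 1: start y=12.020, vy=22.750 → t=5.117, apex=38.399, x_land=44.313, impact vy=-27.448
  bounce: vy ← 0.83·27.448 = 22.782
Arc 2: start y=0.000, vy=22.782 → t=4.645, apex=26.453, x_land=84.536, impact vy=-22.782
  bounce: vy ← 0.83·22.782 = 18.909
Arc 3: start y=0.000, vy=18.909 → t=3.855, apex=18.224, x_land=117.921, impact vy=-18.909
  bounce: vy ← 0.83·18.909 = 15.694

1 5.117 38.399 44.313
2 4.645 26.453 84.536
3 3.855 18.224 117.921
final: 117.921 15.694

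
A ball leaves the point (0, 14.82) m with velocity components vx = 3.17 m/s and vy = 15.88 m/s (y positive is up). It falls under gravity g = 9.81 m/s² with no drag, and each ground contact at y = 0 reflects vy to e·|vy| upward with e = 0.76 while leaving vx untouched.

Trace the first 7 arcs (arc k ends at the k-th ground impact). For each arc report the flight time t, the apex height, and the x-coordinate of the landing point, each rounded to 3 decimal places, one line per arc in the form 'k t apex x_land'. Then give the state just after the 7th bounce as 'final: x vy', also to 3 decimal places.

Arc 1: start y=14.820, vy=15.880 → t=3.994, apex=27.673, x_land=12.661, impact vy=-23.301
  bounce: vy ← 0.76·23.301 = 17.709
Arc 2: start y=0.000, vy=17.709 → t=3.610, apex=15.984, x_land=24.106, impact vy=-17.709
  bounce: vy ← 0.76·17.709 = 13.459
Arc 3: start y=0.000, vy=13.459 → t=2.744, apex=9.232, x_land=32.804, impact vy=-13.459
  bounce: vy ← 0.76·13.459 = 10.229
Arc 4: start y=0.000, vy=10.229 → t=2.085, apex=5.333, x_land=39.415, impact vy=-10.229
  bounce: vy ← 0.76·10.229 = 7.774
Arc 5: start y=0.000, vy=7.774 → t=1.585, apex=3.080, x_land=44.439, impact vy=-7.774
  bounce: vy ← 0.76·7.774 = 5.908
Arc 6: start y=0.000, vy=5.908 → t=1.204, apex=1.779, x_land=48.257, impact vy=-5.908
  bounce: vy ← 0.76·5.908 = 4.490
Arc 7: start y=0.000, vy=4.490 → t=0.915, apex=1.028, x_land=51.159, impact vy=-4.490
  bounce: vy ← 0.76·4.490 = 3.412

1 3.994 27.673 12.661
2 3.610 15.984 24.106
3 2.744 9.232 32.804
4 2.085 5.333 39.415
5 1.585 3.080 44.439
6 1.204 1.779 48.257
7 0.915 1.028 51.159
final: 51.159 3.412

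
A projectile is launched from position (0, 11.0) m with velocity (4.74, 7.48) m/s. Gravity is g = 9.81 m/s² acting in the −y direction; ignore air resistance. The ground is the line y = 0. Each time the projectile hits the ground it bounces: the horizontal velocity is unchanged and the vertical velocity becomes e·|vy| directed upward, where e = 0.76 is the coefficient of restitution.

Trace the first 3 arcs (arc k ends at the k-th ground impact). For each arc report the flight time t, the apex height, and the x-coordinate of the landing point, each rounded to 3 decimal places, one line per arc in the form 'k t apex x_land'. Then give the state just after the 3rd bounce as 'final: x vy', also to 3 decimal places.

Arc 1: start y=11.000, vy=7.480 → t=2.443, apex=13.852, x_land=11.580, impact vy=-16.485
  bounce: vy ← 0.76·16.485 = 12.529
Arc 2: start y=0.000, vy=12.529 → t=2.554, apex=8.001, x_land=23.687, impact vy=-12.529
  bounce: vy ← 0.76·12.529 = 9.522
Arc 3: start y=0.000, vy=9.522 → t=1.941, apex=4.621, x_land=32.889, impact vy=-9.522
  bounce: vy ← 0.76·9.522 = 7.237

1 2.443 13.852 11.580
2 2.554 8.001 23.687
3 1.941 4.621 32.889
final: 32.889 7.237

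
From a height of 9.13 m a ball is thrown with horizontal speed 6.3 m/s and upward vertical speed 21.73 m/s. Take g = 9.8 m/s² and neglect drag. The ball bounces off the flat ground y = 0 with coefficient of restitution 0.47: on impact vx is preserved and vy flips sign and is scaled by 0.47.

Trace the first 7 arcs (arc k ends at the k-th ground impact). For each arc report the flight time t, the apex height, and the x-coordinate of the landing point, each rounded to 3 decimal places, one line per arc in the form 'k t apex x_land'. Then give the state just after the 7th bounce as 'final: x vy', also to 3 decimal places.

Arc 1: start y=9.130, vy=21.730 → t=4.821, apex=33.221, x_land=30.373, impact vy=-25.517
  bounce: vy ← 0.47·25.517 = 11.993
Arc 2: start y=0.000, vy=11.993 → t=2.448, apex=7.339, x_land=45.793, impact vy=-11.993
  bounce: vy ← 0.47·11.993 = 5.637
Arc 3: start y=0.000, vy=5.637 → t=1.150, apex=1.621, x_land=53.041, impact vy=-5.637
  bounce: vy ← 0.47·5.637 = 2.649
Arc 4: start y=0.000, vy=2.649 → t=0.541, apex=0.358, x_land=56.447, impact vy=-2.649
  bounce: vy ← 0.47·2.649 = 1.245
Arc 5: start y=0.000, vy=1.245 → t=0.254, apex=0.079, x_land=58.048, impact vy=-1.245
  bounce: vy ← 0.47·1.245 = 0.585
Arc 6: start y=0.000, vy=0.585 → t=0.119, apex=0.017, x_land=58.800, impact vy=-0.585
  bounce: vy ← 0.47·0.585 = 0.275
Arc 7: start y=0.000, vy=0.275 → t=0.056, apex=0.004, x_land=59.154, impact vy=-0.275
  bounce: vy ← 0.47·0.275 = 0.129

1 4.821 33.221 30.373
2 2.448 7.339 45.793
3 1.150 1.621 53.041
4 0.541 0.358 56.447
5 0.254 0.079 58.048
6 0.119 0.017 58.800
7 0.056 0.004 59.154
final: 59.154 0.129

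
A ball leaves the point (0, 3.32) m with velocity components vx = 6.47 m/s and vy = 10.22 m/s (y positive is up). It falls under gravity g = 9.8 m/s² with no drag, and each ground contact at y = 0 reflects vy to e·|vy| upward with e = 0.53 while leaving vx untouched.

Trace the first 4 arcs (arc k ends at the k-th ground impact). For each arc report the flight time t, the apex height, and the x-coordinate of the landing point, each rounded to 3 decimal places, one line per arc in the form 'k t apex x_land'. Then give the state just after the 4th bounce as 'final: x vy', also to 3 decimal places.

1 2.371 8.649 15.343
2 1.408 2.430 24.455
3 0.746 0.682 29.284
4 0.396 0.192 31.843
final: 31.843 1.027

Arc 1: start y=3.320, vy=10.220 → t=2.371, apex=8.649, x_land=15.343, impact vy=-13.020
  bounce: vy ← 0.53·13.020 = 6.901
Arc 2: start y=0.000, vy=6.901 → t=1.408, apex=2.430, x_land=24.455, impact vy=-6.901
  bounce: vy ← 0.53·6.901 = 3.657
Arc 3: start y=0.000, vy=3.657 → t=0.746, apex=0.682, x_land=29.284, impact vy=-3.657
  bounce: vy ← 0.53·3.657 = 1.938
Arc 4: start y=0.000, vy=1.938 → t=0.396, apex=0.192, x_land=31.843, impact vy=-1.938
  bounce: vy ← 0.53·1.938 = 1.027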